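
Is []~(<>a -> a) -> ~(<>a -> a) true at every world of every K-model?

Tableau for the negation ~([]~(<>a -> a) -> ~(<>a -> a)):
1. ~([]~(<>a -> a) -> ~(<>a -> a)), w0
2. []~(<>a -> a), w0
3. <>a -> a, w0
4. a, w0
The negation has an open branch (countermodel exists).

Invalid (countermodel exists)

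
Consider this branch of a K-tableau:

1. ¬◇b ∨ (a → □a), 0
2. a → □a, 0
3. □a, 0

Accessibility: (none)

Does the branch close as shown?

No, open

No atom appears with both signs at the same world.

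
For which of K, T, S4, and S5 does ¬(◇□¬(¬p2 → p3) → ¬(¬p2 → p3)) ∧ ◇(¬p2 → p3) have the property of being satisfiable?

K, T, S4

S4-tableau for the formula:
1. ¬(◇□¬(¬p2 → p3) → ¬(¬p2 → p3)) ∧ ◇(¬p2 → p3), w0
2. ¬(◇□¬(¬p2 → p3) → ¬(¬p2 → p3)), w0
3. ◇(¬p2 → p3), w0
4. ◇□¬(¬p2 → p3), w0
5. ¬p2 → p3, w0
6. p3, w0
7. ¬p2 → p3, w1
8. p3, w1
9. □¬(¬p2 → p3), w2
10. ¬(¬p2 → p3), w2
11. ¬p2, w2
12. ¬p3, w2
Accessibility: w0Rw0, w0Rw1, w0Rw2, w1Rw1, w2Rw2
Complete open branch: satisfiable in S4, hence also in K, T (this S4-model is also a K-model and a T-model).
S5-tableau for the formula:
1. ¬(◇□¬(¬p2 → p3) → ¬(¬p2 → p3)) ∧ ◇(¬p2 → p3), w0
2. ¬(◇□¬(¬p2 → p3) → ¬(¬p2 → p3)), w0
3. ◇(¬p2 → p3), w0
4. ◇□¬(¬p2 → p3), w0
5. ¬p2 → p3, w0
6. p3, w0
7. ¬p2 → p3, w1
8. p3, w1
9. □¬(¬p2 → p3), w2
10. ¬(¬p2 → p3), w0
11. ¬p2, w0
12. ¬p3, w0
Accessibility: w0Rw0, w0Rw1, w0Rw2, w1Rw0, w1Rw1, w1Rw2, w2Rw0, w2Rw1, w2Rw2
Branch closes: p3 and ¬p3 both at w0.
Every branch closes (one shown): unsatisfiable in S5.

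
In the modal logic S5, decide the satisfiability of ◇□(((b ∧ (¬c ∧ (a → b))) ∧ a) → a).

Yes, satisfiable

1. ◇□(((b ∧ (¬c ∧ (a → b))) ∧ a) → a), w0
2. □(((b ∧ (¬c ∧ (a → b))) ∧ a) → a), w1   [◇-rule on 1: fresh world w1, w0Rw1]
3. ((b ∧ (¬c ∧ (a → b))) ∧ a) → a, w0   [□-rule on 2 via w1Rw0]
4. ((b ∧ (¬c ∧ (a → b))) ∧ a) → a, w1   [□-rule on 2 via w1Rw1]
5. a, w0   [→-rule on 3 (branches; this branch)]
6. a, w1   [→-rule on 4 (branches; this branch)]
Accessibility: w0Rw0, w0Rw1, w1Rw0, w1Rw1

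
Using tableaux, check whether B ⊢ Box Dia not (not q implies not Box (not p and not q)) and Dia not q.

Not valid

Tableau for the negation not (Box Dia not (not q implies not Box (not p and not q)) and Dia not q):
1. not (Box Dia not (not q implies not Box (not p and not q)) and Dia not q), w0
2. not Dia not q, w0
3. q, w0
Accessibility: w0Rw0
The negation has an open branch (countermodel exists).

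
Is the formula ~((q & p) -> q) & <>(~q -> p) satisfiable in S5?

1. ~((q & p) -> q) & <>(~q -> p), 0
2. ~((q & p) -> q), 0
3. <>(~q -> p), 0
4. q & p, 0
5. ~q, 0
6. q, 0
7. p, 0
Accessibility: 0R0
Branch closes: q and ~q both at 0.
Every branch closes; the branch above is one of them.

Unsatisfiable (every branch closes)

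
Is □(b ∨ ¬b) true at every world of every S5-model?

Valid in S5

Tableau for the negation ¬□(b ∨ ¬b):
1. ¬□(b ∨ ¬b), 0
2. ¬(b ∨ ¬b), 1
3. ¬b, 1
4. b, 1
Accessibility: 0R0, 0R1, 1R0, 1R1
Branch closes: b and ¬b both at 1.
Every branch of the negation's tableau closes; the branch above is one of them.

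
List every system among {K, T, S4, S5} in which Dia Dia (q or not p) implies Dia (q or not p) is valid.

S4, S5

T-tableau for the negation not (Dia Dia (q or not p) implies Dia (q or not p)):
1. not (Dia Dia (q or not p) implies Dia (q or not p)), w0
2. Dia Dia (q or not p), w0
3. not Dia (q or not p), w0
4. not (q or not p), w0
5. not q, w0
6. p, w0
7. Dia (q or not p), w1
8. not (q or not p), w1
9. not q, w1
10. p, w1
11. q or not p, w2
12. not p, w2
Accessibility: w0Rw0, w0Rw1, w1Rw1, w1Rw2, w2Rw2
Complete open branch: countermodel on a T-frame, so not valid in T, nor in K (the same frame is also a K-frame).
S4-tableau for the negation not (Dia Dia (q or not p) implies Dia (q or not p)):
1. not (Dia Dia (q or not p) implies Dia (q or not p)), w0
2. Dia Dia (q or not p), w0
3. not Dia (q or not p), w0
4. not (q or not p), w0
5. not q, w0
6. p, w0
7. Dia (q or not p), w1
8. not (q or not p), w1
9. not q, w1
10. p, w1
11. q or not p, w2
12. not (q or not p), w2
13. not q, w2
14. p, w2
15. not p, w2
Accessibility: w0Rw0, w0Rw1, w0Rw2, w1Rw1, w1Rw2, w2Rw2
Branch closes: p and not p both at w2.
Every branch closes (one shown): valid in S4, hence also in S5 (every theorem of S4 is a theorem of S5).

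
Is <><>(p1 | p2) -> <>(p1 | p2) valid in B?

Invalid (countermodel exists)

Tableau for the negation ~(<><>(p1 | p2) -> <>(p1 | p2)):
1. ~(<><>(p1 | p2) -> <>(p1 | p2)), w0
2. <><>(p1 | p2), w0
3. ~<>(p1 | p2), w0
4. ~(p1 | p2), w0
5. ~p1, w0
6. ~p2, w0
7. <>(p1 | p2), w1
8. ~(p1 | p2), w1
9. ~p1, w1
10. ~p2, w1
11. p1 | p2, w2
12. p2, w2
Accessibility: w0Rw0, w0Rw1, w1Rw0, w1Rw1, w1Rw2, w2Rw1, w2Rw2
The negation has an open branch (countermodel exists).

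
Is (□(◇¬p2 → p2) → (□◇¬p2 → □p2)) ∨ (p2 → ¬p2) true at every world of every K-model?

Tableau for the negation ¬((□(◇¬p2 → p2) → (□◇¬p2 → □p2)) ∨ (p2 → ¬p2)):
1. ¬((□(◇¬p2 → p2) → (□◇¬p2 → □p2)) ∨ (p2 → ¬p2)), 0
2. ¬(□(◇¬p2 → p2) → (□◇¬p2 → □p2)), 0
3. ¬(p2 → ¬p2), 0
4. □(◇¬p2 → p2), 0
5. ¬(□◇¬p2 → □p2), 0
6. p2, 0
7. □◇¬p2, 0
8. ¬□p2, 0
9. ¬p2, 1
10. ◇¬p2 → p2, 1
11. ◇¬p2, 1
12. ¬◇¬p2, 1
13. ¬p2, 2
14. p2, 2
Accessibility: 0R1, 1R2
Branch closes: p2 and ¬p2 both at 2.
All branches of the negation close; one closing branch shown above.

Yes, valid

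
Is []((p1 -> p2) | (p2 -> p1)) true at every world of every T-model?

Tableau for the negation ~[]((p1 -> p2) | (p2 -> p1)):
1. ~[]((p1 -> p2) | (p2 -> p1)), u
2. ~((p1 -> p2) | (p2 -> p1)), v
3. ~(p1 -> p2), v
4. ~(p2 -> p1), v
5. p1, v
6. ~p2, v
7. p2, v
8. ~p1, v
Accessibility: uRu, uRv, vRv
Branch closes: p2 and ~p2 both at v.
All branches of the negation close; one closing branch shown above.

Valid in T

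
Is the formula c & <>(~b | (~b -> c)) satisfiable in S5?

1. c & <>(~b | (~b -> c)), w0
2. c, w0
3. <>(~b | (~b -> c)), w0
4. ~b | (~b -> c), w1
5. ~b -> c, w1
6. c, w1
Accessibility: w0Rw0, w0Rw1, w1Rw0, w1Rw1

Satisfiable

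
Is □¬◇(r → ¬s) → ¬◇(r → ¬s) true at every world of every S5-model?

Tableau for the negation ¬(□¬◇(r → ¬s) → ¬◇(r → ¬s)):
1. ¬(□¬◇(r → ¬s) → ¬◇(r → ¬s)), u
2. □¬◇(r → ¬s), u   [¬→-rule on 1]
3. ◇(r → ¬s), u   [¬→-rule on 1]
4. ¬◇(r → ¬s), u   [□-rule on 2 via uRu]
5. ¬(r → ¬s), u   [¬◇-rule on 4 via uRu]
6. r, u   [¬→-rule on 5]
7. s, u   [¬→-rule on 5]
8. r → ¬s, v   [◇-rule on 3: fresh world v, uRv]
9. ¬◇(r → ¬s), v   [□-rule on 2 via uRv]
10. ¬(r → ¬s), v   [¬◇-rule on 4 via uRv]
11. r, v   [¬→-rule on 10]
12. s, v   [¬→-rule on 10]
13. ¬s, v   [→-rule on 8 (branches; this branch)]
Accessibility: uRu, uRv, vRu, vRv
Branch closes: s and ¬s both at v.
All branches of the negation close; one closing branch shown above.

Valid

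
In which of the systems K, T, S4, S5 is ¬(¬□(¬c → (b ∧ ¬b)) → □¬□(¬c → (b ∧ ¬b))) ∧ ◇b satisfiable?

S5-tableau for the formula:
1. ¬(¬□(¬c → (b ∧ ¬b)) → □¬□(¬c → (b ∧ ¬b))) ∧ ◇b, w0
2. ¬(¬□(¬c → (b ∧ ¬b)) → □¬□(¬c → (b ∧ ¬b))), w0
3. ◇b, w0
4. ¬□(¬c → (b ∧ ¬b)), w0
5. ¬□¬□(¬c → (b ∧ ¬b)), w0
6. b, w1
7. ¬(¬c → (b ∧ ¬b)), w2
8. ¬c, w2
9. ¬(b ∧ ¬b), w2
10. b, w2
11. □(¬c → (b ∧ ¬b)), w3
12. ¬c → (b ∧ ¬b), w0
13. ¬c → (b ∧ ¬b), w1
14. ¬c → (b ∧ ¬b), w2
15. ¬c → (b ∧ ¬b), w3
16. c, w0
17. c, w1
18. b ∧ ¬b, w2
19. ¬b, w2
Accessibility: w0Rw0, w0Rw1, w0Rw2, w0Rw3, w1Rw0, w1Rw1, w1Rw2, w1Rw3, w2Rw0, w2Rw1, w2Rw2, w2Rw3, w3Rw0, w3Rw1, w3Rw2, w3Rw3
Branch closes: b and ¬b both at w2.
Every branch closes (one shown): unsatisfiable in S5.
S4-tableau for the formula:
1. ¬(¬□(¬c → (b ∧ ¬b)) → □¬□(¬c → (b ∧ ¬b))) ∧ ◇b, w0
2. ¬(¬□(¬c → (b ∧ ¬b)) → □¬□(¬c → (b ∧ ¬b))), w0
3. ◇b, w0
4. ¬□(¬c → (b ∧ ¬b)), w0
5. ¬□¬□(¬c → (b ∧ ¬b)), w0
6. b, w1
7. ¬(¬c → (b ∧ ¬b)), w2
8. ¬c, w2
9. ¬(b ∧ ¬b), w2
10. b, w2
11. □(¬c → (b ∧ ¬b)), w3
12. ¬c → (b ∧ ¬b), w3
13. c, w3
Accessibility: w0Rw0, w0Rw1, w0Rw2, w0Rw3, w1Rw1, w2Rw2, w3Rw3
Complete open branch: satisfiable in S4, hence also in K, T (this S4-model is also a K-model and a T-model).

K, T, S4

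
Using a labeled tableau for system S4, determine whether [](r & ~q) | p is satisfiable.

Satisfiable

1. [](r & ~q) | p, 0
2. p, 0
Accessibility: 0R0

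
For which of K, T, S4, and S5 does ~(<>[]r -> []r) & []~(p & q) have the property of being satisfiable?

K, T, S4

S5-tableau for the formula:
1. ~(<>[]r -> []r) & []~(p & q), 0
2. ~(<>[]r -> []r), 0
3. []~(p & q), 0
4. <>[]r, 0
5. ~[]r, 0
6. ~(p & q), 0
7. ~q, 0
8. []r, 1
9. ~(p & q), 1
10. r, 0
11. r, 1
12. ~q, 1
13. ~r, 2
14. ~(p & q), 2
15. r, 2
Accessibility: 0R0, 0R1, 0R2, 1R0, 1R1, 1R2, 2R0, 2R1, 2R2
Branch closes: r and ~r both at 2.
Every branch closes (one shown): unsatisfiable in S5.
S4-tableau for the formula:
1. ~(<>[]r -> []r) & []~(p & q), 0
2. ~(<>[]r -> []r), 0
3. []~(p & q), 0
4. <>[]r, 0
5. ~[]r, 0
6. ~(p & q), 0
7. ~q, 0
8. []r, 1
9. ~(p & q), 1
10. r, 1
11. ~q, 1
12. ~r, 2
13. ~(p & q), 2
14. ~q, 2
Accessibility: 0R0, 0R1, 0R2, 1R1, 2R2
Complete open branch: satisfiable in S4, hence also in K, T (this S4-model is also a K-model and a T-model).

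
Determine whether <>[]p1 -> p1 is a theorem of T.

Tableau for the negation ~(<>[]p1 -> p1):
1. ~(<>[]p1 -> p1), u
2. <>[]p1, u
3. ~p1, u
4. []p1, v
5. p1, v
Accessibility: uRu, uRv, vRv
The negation has an open branch (countermodel exists).

Not valid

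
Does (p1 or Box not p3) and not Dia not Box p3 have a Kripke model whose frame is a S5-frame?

Satisfiable

1. (p1 or Box not p3) and not Dia not Box p3, u
2. p1 or Box not p3, u
3. not Dia not Box p3, u
4. Box p3, u
5. p3, u
6. p1, u
Accessibility: uRu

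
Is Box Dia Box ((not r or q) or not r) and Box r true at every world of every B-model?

Tableau for the negation not (Box Dia Box ((not r or q) or not r) and Box r):
1. not (Box Dia Box ((not r or q) or not r) and Box r), 0
2. not Box r, 0
3. not r, 1
Accessibility: 0R0, 0R1, 1R0, 1R1
The negation has an open branch (countermodel exists).

Invalid (countermodel exists)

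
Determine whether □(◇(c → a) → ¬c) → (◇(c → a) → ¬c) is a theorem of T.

Tableau for the negation ¬(□(◇(c → a) → ¬c) → (◇(c → a) → ¬c)):
1. ¬(□(◇(c → a) → ¬c) → (◇(c → a) → ¬c)), w0
2. □(◇(c → a) → ¬c), w0
3. ¬(◇(c → a) → ¬c), w0
4. ◇(c → a), w0
5. c, w0
6. ◇(c → a) → ¬c, w0
7. ¬◇(c → a), w0
8. ¬(c → a), w0
9. ¬a, w0
10. c → a, w1
11. ◇(c → a) → ¬c, w1
12. ¬(c → a), w1
13. c, w1
14. ¬a, w1
15. a, w1
Accessibility: w0Rw0, w0Rw1, w1Rw1
Branch closes: a and ¬a both at w1.
All branches of the negation close; one closing branch shown above.

Valid in T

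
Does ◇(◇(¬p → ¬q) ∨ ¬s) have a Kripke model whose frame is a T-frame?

Satisfiable

1. ◇(◇(¬p → ¬q) ∨ ¬s), 0
2. ◇(¬p → ¬q) ∨ ¬s, 1
3. ¬s, 1
Accessibility: 0R0, 0R1, 1R1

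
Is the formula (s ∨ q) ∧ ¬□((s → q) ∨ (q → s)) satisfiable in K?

1. (s ∨ q) ∧ ¬□((s → q) ∨ (q → s)), u
2. s ∨ q, u
3. ¬□((s → q) ∨ (q → s)), u
4. q, u
5. ¬((s → q) ∨ (q → s)), v
6. ¬(s → q), v
7. ¬(q → s), v
8. s, v
9. ¬q, v
10. q, v
11. ¬s, v
Accessibility: uRv
Branch closes: q and ¬q both at v.
Every branch closes; the branch above is one of them.

No, unsatisfiable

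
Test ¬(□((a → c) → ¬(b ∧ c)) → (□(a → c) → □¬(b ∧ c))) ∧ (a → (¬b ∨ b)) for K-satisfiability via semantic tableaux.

Unsatisfiable (every branch closes)

1. ¬(□((a → c) → ¬(b ∧ c)) → (□(a → c) → □¬(b ∧ c))) ∧ (a → (¬b ∨ b)), u
2. ¬(□((a → c) → ¬(b ∧ c)) → (□(a → c) → □¬(b ∧ c))), u
3. a → (¬b ∨ b), u
4. □((a → c) → ¬(b ∧ c)), u
5. ¬(□(a → c) → □¬(b ∧ c)), u
6. □(a → c), u
7. ¬□¬(b ∧ c), u
8. ¬b ∨ b, u
9. b, u
10. b ∧ c, v
11. b, v
12. c, v
13. (a → c) → ¬(b ∧ c), v
14. a → c, v
15. ¬(b ∧ c), v
16. ¬c, v
Accessibility: uRv
Branch closes: c and ¬c both at v.
(One branch shown.) All branches close.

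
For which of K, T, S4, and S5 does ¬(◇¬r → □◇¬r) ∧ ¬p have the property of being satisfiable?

S4-tableau for the formula:
1. ¬(◇¬r → □◇¬r) ∧ ¬p, 0
2. ¬(◇¬r → □◇¬r), 0   [∧-rule on 1]
3. ¬p, 0   [∧-rule on 1]
4. ◇¬r, 0   [¬→-rule on 2]
5. ¬□◇¬r, 0   [¬→-rule on 2]
6. ¬r, 1   [◇-rule on 4: fresh world 1, 0R1]
7. ¬◇¬r, 2   [¬□-rule on 5: fresh world 2, 0R2]
8. r, 2   [¬◇-rule on 7 via 2R2]
Accessibility: 0R0, 0R1, 0R2, 1R1, 2R2
Complete open branch: satisfiable in S4, hence also in K, T (this S4-model is also a K-model and a T-model).
S5-tableau for the formula:
1. ¬(◇¬r → □◇¬r) ∧ ¬p, 0
2. ¬(◇¬r → □◇¬r), 0   [∧-rule on 1]
3. ¬p, 0   [∧-rule on 1]
4. ◇¬r, 0   [¬→-rule on 2]
5. ¬□◇¬r, 0   [¬→-rule on 2]
6. ¬r, 1   [◇-rule on 4: fresh world 1, 0R1]
7. ¬◇¬r, 2   [¬□-rule on 5: fresh world 2, 0R2]
8. r, 0   [¬◇-rule on 7 via 2R0]
9. r, 1   [¬◇-rule on 7 via 2R1]
Accessibility: 0R0, 0R1, 0R2, 1R0, 1R1, 1R2, 2R0, 2R1, 2R2
Branch closes: r and ¬r both at 1.
Every branch closes (one shown): unsatisfiable in S5.

K, T, S4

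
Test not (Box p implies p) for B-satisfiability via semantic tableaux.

1. not (Box p implies p), w0
2. Box p, w0
3. not p, w0
4. p, w0
Accessibility: w0Rw0
Branch closes: p and not p both at w0.
All branches of the tableau close; one closing branch shown above.

Unsatisfiable (every branch closes)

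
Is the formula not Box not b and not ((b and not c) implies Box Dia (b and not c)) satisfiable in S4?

Yes, satisfiable

1. not Box not b and not ((b and not c) implies Box Dia (b and not c)), 0
2. not Box not b, 0
3. not ((b and not c) implies Box Dia (b and not c)), 0
4. b and not c, 0
5. not Box Dia (b and not c), 0
6. b, 0
7. not c, 0
8. b, 1
9. not Dia (b and not c), 2
10. not (b and not c), 2
11. c, 2
Accessibility: 0R0, 0R1, 0R2, 1R1, 2R2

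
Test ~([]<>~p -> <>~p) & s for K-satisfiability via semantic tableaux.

Satisfiable (open branch found)

1. ~([]<>~p -> <>~p) & s, u
2. ~([]<>~p -> <>~p), u   [&-rule on 1]
3. s, u   [&-rule on 1]
4. []<>~p, u   [~->-rule on 2]
5. ~<>~p, u   [~->-rule on 2]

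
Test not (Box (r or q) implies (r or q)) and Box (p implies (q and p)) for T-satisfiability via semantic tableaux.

1. not (Box (r or q) implies (r or q)) and Box (p implies (q and p)), w0
2. not (Box (r or q) implies (r or q)), w0   [and-rule on 1]
3. Box (p implies (q and p)), w0   [and-rule on 1]
4. Box (r or q), w0   [neg-implies-rule on 2]
5. not (r or q), w0   [neg-implies-rule on 2]
6. not r, w0   [neg-or-rule on 5]
7. not q, w0   [neg-or-rule on 5]
8. p implies (q and p), w0   [Box-rule on 3 via w0Rw0]
9. r or q, w0   [Box-rule on 4 via w0Rw0]
10. q and p, w0   [implies-rule on 8 (branches; this branch)]
11. q, w0   [and-rule on 10]
12. p, w0   [and-rule on 10]
Accessibility: w0Rw0
Branch closes: q and not q both at w0.
(One branch shown.) All branches close.

Unsatisfiable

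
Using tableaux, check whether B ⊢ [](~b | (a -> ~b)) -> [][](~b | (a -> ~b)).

No, not valid

Tableau for the negation ~([](~b | (a -> ~b)) -> [][](~b | (a -> ~b))):
1. ~([](~b | (a -> ~b)) -> [][](~b | (a -> ~b))), 0
2. [](~b | (a -> ~b)), 0
3. ~[][](~b | (a -> ~b)), 0
4. ~b | (a -> ~b), 0
5. a -> ~b, 0
6. ~b, 0
7. ~[](~b | (a -> ~b)), 1
8. ~b | (a -> ~b), 1
9. a -> ~b, 1
10. ~b, 1
11. ~(~b | (a -> ~b)), 2
12. b, 2
13. ~(a -> ~b), 2
14. a, 2
Accessibility: 0R0, 0R1, 1R0, 1R1, 1R2, 2R1, 2R2
The negation has an open branch (countermodel exists).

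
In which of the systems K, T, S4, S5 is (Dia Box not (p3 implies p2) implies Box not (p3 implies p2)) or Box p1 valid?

S5

S4-tableau for the negation not ((Dia Box not (p3 implies p2) implies Box not (p3 implies p2)) or Box p1):
1. not ((Dia Box not (p3 implies p2) implies Box not (p3 implies p2)) or Box p1), w0
2. not (Dia Box not (p3 implies p2) implies Box not (p3 implies p2)), w0
3. not Box p1, w0
4. Dia Box not (p3 implies p2), w0
5. not Box not (p3 implies p2), w0
6. not p1, w1
7. Box not (p3 implies p2), w2
8. not (p3 implies p2), w2
9. p3, w2
10. not p2, w2
11. p3 implies p2, w3
12. p2, w3
Accessibility: w0Rw0, w0Rw1, w0Rw2, w0Rw3, w1Rw1, w2Rw2, w3Rw3
Complete open branch: countermodel on an S4-frame, so not valid in S4, nor in K, T (the same frame is also a K-frame and a T-frame).
S5-tableau for the negation not ((Dia Box not (p3 implies p2) implies Box not (p3 implies p2)) or Box p1):
1. not ((Dia Box not (p3 implies p2) implies Box not (p3 implies p2)) or Box p1), w0
2. not (Dia Box not (p3 implies p2) implies Box not (p3 implies p2)), w0
3. not Box p1, w0
4. Dia Box not (p3 implies p2), w0
5. not Box not (p3 implies p2), w0
6. not p1, w1
7. Box not (p3 implies p2), w2
8. not (p3 implies p2), w0
9. p3, w0
10. not p2, w0
11. not (p3 implies p2), w1
12. p3, w1
13. not p2, w1
14. not (p3 implies p2), w2
15. p3, w2
16. not p2, w2
17. p3 implies p2, w3
18. not (p3 implies p2), w3
19. p3, w3
20. not p2, w3
21. p2, w3
Accessibility: w0Rw0, w0Rw1, w0Rw2, w0Rw3, w1Rw0, w1Rw1, w1Rw2, w1Rw3, w2Rw0, w2Rw1, w2Rw2, w2Rw3, w3Rw0, w3Rw1, w3Rw2, w3Rw3
Branch closes: p2 and not p2 both at w3.
Every branch closes (one shown): valid in S5.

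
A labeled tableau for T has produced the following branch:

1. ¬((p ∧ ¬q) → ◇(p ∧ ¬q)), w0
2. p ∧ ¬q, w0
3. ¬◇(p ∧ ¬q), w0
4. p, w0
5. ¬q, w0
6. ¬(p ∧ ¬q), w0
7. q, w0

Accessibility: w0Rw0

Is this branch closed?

Both q and ¬q appear at w0.

Closed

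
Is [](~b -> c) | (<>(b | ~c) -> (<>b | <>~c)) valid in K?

Tableau for the negation ~([](~b -> c) | (<>(b | ~c) -> (<>b | <>~c))):
1. ~([](~b -> c) | (<>(b | ~c) -> (<>b | <>~c))), u
2. ~[](~b -> c), u   [~|-rule on 1]
3. ~(<>(b | ~c) -> (<>b | <>~c)), u   [~|-rule on 1]
4. <>(b | ~c), u   [~->-rule on 3]
5. ~(<>b | <>~c), u   [~->-rule on 3]
6. ~<>b, u   [~|-rule on 5]
7. ~<>~c, u   [~|-rule on 5]
8. ~(~b -> c), v   [~[]-rule on 2: fresh world v, uRv]
9. ~b, v   [~->-rule on 8]
10. ~c, v   [~->-rule on 8]
11. c, v   [~<>-rule on 7 via uRv]
Accessibility: uRv
Branch closes: c and ~c both at v.
Every branch of the negation's tableau closes; the branch above is one of them.

Valid in K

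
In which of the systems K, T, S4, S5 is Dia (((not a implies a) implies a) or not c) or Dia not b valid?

T, S4, S5

T-tableau for the negation not (Dia (((not a implies a) implies a) or not c) or Dia not b):
1. not (Dia (((not a implies a) implies a) or not c) or Dia not b), u
2. not Dia (((not a implies a) implies a) or not c), u
3. not Dia not b, u
4. not (((not a implies a) implies a) or not c), u
5. not ((not a implies a) implies a), u
6. c, u
7. not a implies a, u
8. not a, u
9. b, u
10. a, u
Accessibility: uRu
Branch closes: a and not a both at u.
Every branch closes (one shown): valid in T, hence also in S4, S5 (every theorem of T is a theorem of S4 and S5).
K-tableau for the negation not (Dia (((not a implies a) implies a) or not c) or Dia not b):
1. not (Dia (((not a implies a) implies a) or not c) or Dia not b), u
2. not Dia (((not a implies a) implies a) or not c), u
3. not Dia not b, u
Complete open branch: countermodel on a K-frame, so not valid in K.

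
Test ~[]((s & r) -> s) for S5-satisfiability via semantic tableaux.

Unsatisfiable (every branch closes)

1. ~[]((s & r) -> s), 0
2. ~((s & r) -> s), 1
3. s & r, 1
4. ~s, 1
5. s, 1
6. r, 1
Accessibility: 0R0, 0R1, 1R0, 1R1
Branch closes: s and ~s both at 1.
Every branch closes; the branch above is one of them.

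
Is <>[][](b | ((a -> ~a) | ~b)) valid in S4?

Yes, valid

Tableau for the negation ~<>[][](b | ((a -> ~a) | ~b)):
1. ~<>[][](b | ((a -> ~a) | ~b)), u
2. ~[][](b | ((a -> ~a) | ~b)), u   [~<>-rule on 1 via uRu]
3. ~[](b | ((a -> ~a) | ~b)), v   [~[]-rule on 2: fresh world v, uRv]
4. ~[][](b | ((a -> ~a) | ~b)), v   [~<>-rule on 1 via uRv]
5. ~(b | ((a -> ~a) | ~b)), w   [~[]-rule on 3: fresh world w, vRw]
6. ~b, w   [~|-rule on 5]
7. ~((a -> ~a) | ~b), w   [~|-rule on 5]
8. ~(a -> ~a), w   [~|-rule on 7]
9. b, w   [~|-rule on 7]
Accessibility: uRu, uRv, uRw, vRv, vRw, wRw
Branch closes: b and ~b both at w.
Every branch of the negation's tableau closes; the branch above is one of them.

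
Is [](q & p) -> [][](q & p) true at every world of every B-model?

Invalid (countermodel exists)

Tableau for the negation ~([](q & p) -> [][](q & p)):
1. ~([](q & p) -> [][](q & p)), w0
2. [](q & p), w0
3. ~[][](q & p), w0
4. q & p, w0
5. q, w0
6. p, w0
7. ~[](q & p), w1
8. q & p, w1
9. q, w1
10. p, w1
11. ~(q & p), w2
12. ~p, w2
Accessibility: w0Rw0, w0Rw1, w1Rw0, w1Rw1, w1Rw2, w2Rw1, w2Rw2
The negation has an open branch (countermodel exists).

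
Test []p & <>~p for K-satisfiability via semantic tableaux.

Unsatisfiable (every branch closes)

1. []p & <>~p, u
2. []p, u
3. <>~p, u
4. ~p, v
5. p, v
Accessibility: uRv
Branch closes: p and ~p both at v.
(One branch shown.) All branches close.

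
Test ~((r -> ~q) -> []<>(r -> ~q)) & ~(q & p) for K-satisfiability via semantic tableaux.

1. ~((r -> ~q) -> []<>(r -> ~q)) & ~(q & p), w0
2. ~((r -> ~q) -> []<>(r -> ~q)), w0
3. ~(q & p), w0
4. r -> ~q, w0
5. ~[]<>(r -> ~q), w0
6. ~p, w0
7. ~q, w0
8. ~<>(r -> ~q), w1
Accessibility: w0Rw1

Yes, satisfiable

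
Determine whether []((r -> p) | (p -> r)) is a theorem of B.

Valid in B

Tableau for the negation ~[]((r -> p) | (p -> r)):
1. ~[]((r -> p) | (p -> r)), 0
2. ~((r -> p) | (p -> r)), 1
3. ~(r -> p), 1
4. ~(p -> r), 1
5. r, 1
6. ~p, 1
7. p, 1
8. ~r, 1
Accessibility: 0R0, 0R1, 1R0, 1R1
Branch closes: p and ~p both at 1.
All branches of the negation close; one closing branch shown above.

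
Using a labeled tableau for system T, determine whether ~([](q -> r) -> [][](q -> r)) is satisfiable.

Satisfiable

1. ~([](q -> r) -> [][](q -> r)), w0
2. [](q -> r), w0
3. ~[][](q -> r), w0
4. q -> r, w0
5. r, w0
6. ~[](q -> r), w1
7. q -> r, w1
8. r, w1
9. ~(q -> r), w2
10. q, w2
11. ~r, w2
Accessibility: w0Rw0, w0Rw1, w1Rw1, w1Rw2, w2Rw2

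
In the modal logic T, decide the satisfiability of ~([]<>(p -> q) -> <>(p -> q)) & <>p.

No, unsatisfiable

1. ~([]<>(p -> q) -> <>(p -> q)) & <>p, u
2. ~([]<>(p -> q) -> <>(p -> q)), u
3. <>p, u
4. []<>(p -> q), u
5. ~<>(p -> q), u
6. <>(p -> q), u
7. ~(p -> q), u
8. p, u
9. ~q, u
10. p, v
11. <>(p -> q), v
12. ~(p -> q), v
13. ~q, v
14. p -> q, w
15. <>(p -> q), w
16. ~(p -> q), w
17. p, w
18. ~q, w
19. q, w
Accessibility: uRu, uRv, uRw, vRv, wRw
Branch closes: q and ~q both at w.
(One branch shown.) All branches close.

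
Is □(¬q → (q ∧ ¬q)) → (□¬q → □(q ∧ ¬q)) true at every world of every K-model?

Valid in K

Tableau for the negation ¬(□(¬q → (q ∧ ¬q)) → (□¬q → □(q ∧ ¬q))):
1. ¬(□(¬q → (q ∧ ¬q)) → (□¬q → □(q ∧ ¬q))), u
2. □(¬q → (q ∧ ¬q)), u
3. ¬(□¬q → □(q ∧ ¬q)), u
4. □¬q, u
5. ¬□(q ∧ ¬q), u
6. ¬(q ∧ ¬q), v
7. ¬q → (q ∧ ¬q), v
8. ¬q, v
9. q ∧ ¬q, v
10. q, v
Accessibility: uRv
Branch closes: q and ¬q both at v.
Every branch of the negation's tableau closes; the branch above is one of them.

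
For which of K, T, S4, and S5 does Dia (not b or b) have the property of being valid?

T-tableau for the negation not Dia (not b or b):
1. not Dia (not b or b), 0
2. not (not b or b), 0
3. b, 0
4. not b, 0
Accessibility: 0R0
Branch closes: b and not b both at 0.
Every branch closes (one shown): valid in T, hence also in S4, S5 (every theorem of T is a theorem of S4 and S5).
K-tableau for the negation not Dia (not b or b):
1. not Dia (not b or b), 0
Complete open branch: countermodel on a K-frame, so not valid in K.

T, S4, S5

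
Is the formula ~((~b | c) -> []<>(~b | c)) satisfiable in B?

1. ~((~b | c) -> []<>(~b | c)), u
2. ~b | c, u
3. ~[]<>(~b | c), u
4. c, u
5. ~<>(~b | c), v
6. ~(~b | c), u
7. b, u
8. ~c, u
Accessibility: uRu, uRv, vRu, vRv
Branch closes: c and ~c both at u.
(One branch shown.) All branches close.

Unsatisfiable (every branch closes)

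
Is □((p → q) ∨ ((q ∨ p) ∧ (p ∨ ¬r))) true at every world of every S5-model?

Tableau for the negation ¬□((p → q) ∨ ((q ∨ p) ∧ (p ∨ ¬r))):
1. ¬□((p → q) ∨ ((q ∨ p) ∧ (p ∨ ¬r))), 0
2. ¬((p → q) ∨ ((q ∨ p) ∧ (p ∨ ¬r))), 1   [¬□-rule on 1: fresh world 1, 0R1]
3. ¬(p → q), 1   [¬∨-rule on 2]
4. ¬((q ∨ p) ∧ (p ∨ ¬r)), 1   [¬∨-rule on 2]
5. p, 1   [¬→-rule on 3]
6. ¬q, 1   [¬→-rule on 3]
7. ¬(p ∨ ¬r), 1   [¬∧-rule on 4 (branches; this branch)]
8. ¬p, 1   [¬∨-rule on 7]
9. r, 1   [¬∨-rule on 7]
Accessibility: 0R0, 0R1, 1R0, 1R1
Branch closes: p and ¬p both at 1.
All branches of the negation close; one closing branch shown above.

Valid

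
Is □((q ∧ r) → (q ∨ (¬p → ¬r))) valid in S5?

Tableau for the negation ¬□((q ∧ r) → (q ∨ (¬p → ¬r))):
1. ¬□((q ∧ r) → (q ∨ (¬p → ¬r))), u
2. ¬((q ∧ r) → (q ∨ (¬p → ¬r))), v
3. q ∧ r, v
4. ¬(q ∨ (¬p → ¬r)), v
5. q, v
6. r, v
7. ¬q, v
8. ¬(¬p → ¬r), v
Accessibility: uRu, uRv, vRu, vRv
Branch closes: q and ¬q both at v.
Every branch of the negation's tableau closes; the branch above is one of them.

Yes, valid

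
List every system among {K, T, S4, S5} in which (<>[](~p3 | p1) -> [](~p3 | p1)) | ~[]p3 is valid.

S5

S5-tableau for the negation ~((<>[](~p3 | p1) -> [](~p3 | p1)) | ~[]p3):
1. ~((<>[](~p3 | p1) -> [](~p3 | p1)) | ~[]p3), w0
2. ~(<>[](~p3 | p1) -> [](~p3 | p1)), w0   [~|-rule on 1]
3. []p3, w0   [~|-rule on 1]
4. <>[](~p3 | p1), w0   [~->-rule on 2]
5. ~[](~p3 | p1), w0   [~->-rule on 2]
6. p3, w0   [[]-rule on 3 via w0Rw0]
7. [](~p3 | p1), w1   [<>-rule on 4: fresh world w1, w0Rw1]
8. p3, w1   [[]-rule on 3 via w0Rw1]
9. ~p3 | p1, w0   [[]-rule on 7 via w1Rw0]
10. ~p3 | p1, w1   [[]-rule on 7 via w1Rw1]
11. p1, w0   [|-rule on 9 (branches; this branch)]
12. p1, w1   [|-rule on 10 (branches; this branch)]
13. ~(~p3 | p1), w2   [~[]-rule on 5: fresh world w2, w0Rw2]
14. p3, w2   [~|-rule on 13]
15. ~p1, w2   [~|-rule on 13]
16. ~p3 | p1, w2   [[]-rule on 7 via w1Rw2]
17. p1, w2   [|-rule on 16 (branches; this branch)]
Accessibility: w0Rw0, w0Rw1, w0Rw2, w1Rw0, w1Rw1, w1Rw2, w2Rw0, w2Rw1, w2Rw2
Branch closes: p1 and ~p1 both at w2.
Every branch closes (one shown): valid in S5.
S4-tableau for the negation ~((<>[](~p3 | p1) -> [](~p3 | p1)) | ~[]p3):
1. ~((<>[](~p3 | p1) -> [](~p3 | p1)) | ~[]p3), w0
2. ~(<>[](~p3 | p1) -> [](~p3 | p1)), w0   [~|-rule on 1]
3. []p3, w0   [~|-rule on 1]
4. <>[](~p3 | p1), w0   [~->-rule on 2]
5. ~[](~p3 | p1), w0   [~->-rule on 2]
6. p3, w0   [[]-rule on 3 via w0Rw0]
7. [](~p3 | p1), w1   [<>-rule on 4: fresh world w1, w0Rw1]
8. p3, w1   [[]-rule on 3 via w0Rw1]
9. ~p3 | p1, w1   [[]-rule on 7 via w1Rw1]
10. p1, w1   [|-rule on 9 (branches; this branch)]
11. ~(~p3 | p1), w2   [~[]-rule on 5: fresh world w2, w0Rw2]
12. p3, w2   [~|-rule on 11]
13. ~p1, w2   [~|-rule on 11]
Accessibility: w0Rw0, w0Rw1, w0Rw2, w1Rw1, w2Rw2
Complete open branch: countermodel on an S4-frame, so not valid in S4, nor in K, T (the same frame is also a K-frame and a T-frame).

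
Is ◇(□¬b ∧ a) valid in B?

Tableau for the negation ¬◇(□¬b ∧ a):
1. ¬◇(□¬b ∧ a), w0
2. ¬(□¬b ∧ a), w0   [¬◇-rule on 1 via w0Rw0]
3. ¬a, w0   [¬∧-rule on 2 (branches; this branch)]
Accessibility: w0Rw0
The negation has an open branch (countermodel exists).

Invalid (countermodel exists)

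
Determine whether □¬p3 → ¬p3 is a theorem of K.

No, not valid

Tableau for the negation ¬(□¬p3 → ¬p3):
1. ¬(□¬p3 → ¬p3), u
2. □¬p3, u
3. p3, u
The negation has an open branch (countermodel exists).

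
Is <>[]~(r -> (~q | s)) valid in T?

Tableau for the negation ~<>[]~(r -> (~q | s)):
1. ~<>[]~(r -> (~q | s)), w0
2. ~[]~(r -> (~q | s)), w0
3. r -> (~q | s), w1
4. ~[]~(r -> (~q | s)), w1
5. ~q | s, w1
6. s, w1
7. r -> (~q | s), w2
8. ~q | s, w2
9. s, w2
Accessibility: w0Rw0, w0Rw1, w1Rw1, w1Rw2, w2Rw2
The negation has an open branch (countermodel exists).

No, not valid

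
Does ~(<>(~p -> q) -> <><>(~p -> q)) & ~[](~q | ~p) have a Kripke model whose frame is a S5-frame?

Unsatisfiable

1. ~(<>(~p -> q) -> <><>(~p -> q)) & ~[](~q | ~p), u
2. ~(<>(~p -> q) -> <><>(~p -> q)), u   [&-rule on 1]
3. ~[](~q | ~p), u   [&-rule on 1]
4. <>(~p -> q), u   [~->-rule on 2]
5. ~<><>(~p -> q), u   [~->-rule on 2]
6. ~<>(~p -> q), u   [~<>-rule on 5 via uRu]
7. ~(~p -> q), u   [~<>-rule on 6 via uRu]
8. ~p, u   [~->-rule on 7]
9. ~q, u   [~->-rule on 7]
10. ~(~q | ~p), v   [~[]-rule on 3: fresh world v, uRv]
11. q, v   [~|-rule on 10]
12. p, v   [~|-rule on 10]
13. ~<>(~p -> q), v   [~<>-rule on 5 via uRv]
14. ~(~p -> q), v   [~<>-rule on 6 via uRv]
15. ~p, v   [~->-rule on 14]
16. ~q, v   [~->-rule on 14]
Accessibility: uRu, uRv, vRu, vRv
Branch closes: p and ~p both at v.
Every branch closes; the branch above is one of them.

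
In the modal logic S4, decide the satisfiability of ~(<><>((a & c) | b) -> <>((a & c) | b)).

Unsatisfiable (every branch closes)

1. ~(<><>((a & c) | b) -> <>((a & c) | b)), 0
2. <><>((a & c) | b), 0   [~->-rule on 1]
3. ~<>((a & c) | b), 0   [~->-rule on 1]
4. ~((a & c) | b), 0   [~<>-rule on 3 via 0R0]
5. ~(a & c), 0   [~|-rule on 4]
6. ~b, 0   [~|-rule on 4]
7. ~c, 0   [~&-rule on 5 (branches; this branch)]
8. <>((a & c) | b), 1   [<>-rule on 2: fresh world 1, 0R1]
9. ~((a & c) | b), 1   [~<>-rule on 3 via 0R1]
10. ~(a & c), 1   [~|-rule on 9]
11. ~b, 1   [~|-rule on 9]
12. ~c, 1   [~&-rule on 10 (branches; this branch)]
13. (a & c) | b, 2   [<>-rule on 8: fresh world 2, 1R2]
14. ~((a & c) | b), 2   [~<>-rule on 3 via 0R2]
15. ~(a & c), 2   [~|-rule on 14]
16. ~b, 2   [~|-rule on 14]
17. a & c, 2   [|-rule on 13 (branches; this branch)]
18. a, 2   [&-rule on 17]
19. c, 2   [&-rule on 17]
20. ~c, 2   [~&-rule on 15 (branches; this branch)]
Accessibility: 0R0, 0R1, 0R2, 1R1, 1R2, 2R2
Branch closes: c and ~c both at 2.
All branches of the tableau close; one closing branch shown above.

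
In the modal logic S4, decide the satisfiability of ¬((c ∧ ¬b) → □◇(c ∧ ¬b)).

1. ¬((c ∧ ¬b) → □◇(c ∧ ¬b)), w0
2. c ∧ ¬b, w0
3. ¬□◇(c ∧ ¬b), w0
4. c, w0
5. ¬b, w0
6. ¬◇(c ∧ ¬b), w1
7. ¬(c ∧ ¬b), w1
8. b, w1
Accessibility: w0Rw0, w0Rw1, w1Rw1

Yes, satisfiable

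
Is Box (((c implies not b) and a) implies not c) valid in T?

Invalid (countermodel exists)

Tableau for the negation not Box (((c implies not b) and a) implies not c):
1. not Box (((c implies not b) and a) implies not c), u
2. not (((c implies not b) and a) implies not c), v
3. (c implies not b) and a, v
4. c, v
5. c implies not b, v
6. a, v
7. not b, v
Accessibility: uRu, uRv, vRv
The negation has an open branch (countermodel exists).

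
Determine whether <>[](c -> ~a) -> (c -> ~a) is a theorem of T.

Invalid (countermodel exists)

Tableau for the negation ~(<>[](c -> ~a) -> (c -> ~a)):
1. ~(<>[](c -> ~a) -> (c -> ~a)), u
2. <>[](c -> ~a), u   [~->-rule on 1]
3. ~(c -> ~a), u   [~->-rule on 1]
4. c, u   [~->-rule on 3]
5. a, u   [~->-rule on 3]
6. [](c -> ~a), v   [<>-rule on 2: fresh world v, uRv]
7. c -> ~a, v   [[]-rule on 6 via vRv]
8. ~a, v   [->-rule on 7 (branches; this branch)]
Accessibility: uRu, uRv, vRv
The negation has an open branch (countermodel exists).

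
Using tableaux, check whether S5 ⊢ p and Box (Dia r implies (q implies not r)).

Tableau for the negation not (p and Box (Dia r implies (q implies not r))):
1. not (p and Box (Dia r implies (q implies not r))), 0
2. not Box (Dia r implies (q implies not r)), 0
3. not (Dia r implies (q implies not r)), 1
4. Dia r, 1
5. not (q implies not r), 1
6. q, 1
7. r, 1
8. r, 2
Accessibility: 0R0, 0R1, 0R2, 1R0, 1R1, 1R2, 2R0, 2R1, 2R2
The negation has an open branch (countermodel exists).

Invalid (countermodel exists)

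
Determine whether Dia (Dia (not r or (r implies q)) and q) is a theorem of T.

No, not valid

Tableau for the negation not Dia (Dia (not r or (r implies q)) and q):
1. not Dia (Dia (not r or (r implies q)) and q), w0
2. not (Dia (not r or (r implies q)) and q), w0
3. not q, w0
Accessibility: w0Rw0
The negation has an open branch (countermodel exists).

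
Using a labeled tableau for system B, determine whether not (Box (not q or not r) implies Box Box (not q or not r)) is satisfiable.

Satisfiable

1. not (Box (not q or not r) implies Box Box (not q or not r)), w0
2. Box (not q or not r), w0
3. not Box Box (not q or not r), w0
4. not q or not r, w0
5. not r, w0
6. not Box (not q or not r), w1
7. not q or not r, w1
8. not r, w1
9. not (not q or not r), w2
10. q, w2
11. r, w2
Accessibility: w0Rw0, w0Rw1, w1Rw0, w1Rw1, w1Rw2, w2Rw1, w2Rw2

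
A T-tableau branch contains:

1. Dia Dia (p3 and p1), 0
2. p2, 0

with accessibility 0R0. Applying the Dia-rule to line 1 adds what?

a fresh world 1 with 0R1, and Dia (p3 and p1) at 1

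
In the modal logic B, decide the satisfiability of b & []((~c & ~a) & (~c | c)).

1. b & []((~c & ~a) & (~c | c)), w0
2. b, w0   [&-rule on 1]
3. []((~c & ~a) & (~c | c)), w0   [&-rule on 1]
4. (~c & ~a) & (~c | c), w0   [[]-rule on 3 via w0Rw0]
5. ~c & ~a, w0   [&-rule on 4]
6. ~c | c, w0   [&-rule on 4]
7. ~c, w0   [&-rule on 5]
8. ~a, w0   [&-rule on 5]
Accessibility: w0Rw0

Satisfiable (open branch found)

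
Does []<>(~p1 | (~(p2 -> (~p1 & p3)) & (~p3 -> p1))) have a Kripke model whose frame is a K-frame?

Satisfiable

1. []<>(~p1 | (~(p2 -> (~p1 & p3)) & (~p3 -> p1))), 0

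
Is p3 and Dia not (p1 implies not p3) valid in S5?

Tableau for the negation not (p3 and Dia not (p1 implies not p3)):
1. not (p3 and Dia not (p1 implies not p3)), w0
2. not Dia not (p1 implies not p3), w0   [neg-and-rule on 1 (branches; this branch)]
3. p1 implies not p3, w0   [neg-Dia-rule on 2 via w0Rw0]
4. not p3, w0   [implies-rule on 3 (branches; this branch)]
Accessibility: w0Rw0
The negation has an open branch (countermodel exists).

Invalid (countermodel exists)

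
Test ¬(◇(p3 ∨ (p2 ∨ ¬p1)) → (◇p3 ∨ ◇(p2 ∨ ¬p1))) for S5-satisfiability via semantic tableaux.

Unsatisfiable (every branch closes)

1. ¬(◇(p3 ∨ (p2 ∨ ¬p1)) → (◇p3 ∨ ◇(p2 ∨ ¬p1))), u
2. ◇(p3 ∨ (p2 ∨ ¬p1)), u
3. ¬(◇p3 ∨ ◇(p2 ∨ ¬p1)), u
4. ¬◇p3, u
5. ¬◇(p2 ∨ ¬p1), u
6. ¬p3, u
7. ¬(p2 ∨ ¬p1), u
8. ¬p2, u
9. p1, u
10. p3 ∨ (p2 ∨ ¬p1), v
11. ¬p3, v
12. ¬(p2 ∨ ¬p1), v
13. ¬p2, v
14. p1, v
15. p2 ∨ ¬p1, v
16. ¬p1, v
Accessibility: uRu, uRv, vRu, vRv
Branch closes: p1 and ¬p1 both at v.
Every branch closes; the branch above is one of them.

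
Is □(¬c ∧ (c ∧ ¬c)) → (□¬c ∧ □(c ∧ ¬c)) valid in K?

Tableau for the negation ¬(□(¬c ∧ (c ∧ ¬c)) → (□¬c ∧ □(c ∧ ¬c))):
1. ¬(□(¬c ∧ (c ∧ ¬c)) → (□¬c ∧ □(c ∧ ¬c))), w0
2. □(¬c ∧ (c ∧ ¬c)), w0   [¬→-rule on 1]
3. ¬(□¬c ∧ □(c ∧ ¬c)), w0   [¬→-rule on 1]
4. ¬□(c ∧ ¬c), w0   [¬∧-rule on 3 (branches; this branch)]
5. ¬(c ∧ ¬c), w1   [¬□-rule on 4: fresh world w1, w0Rw1]
6. ¬c ∧ (c ∧ ¬c), w1   [□-rule on 2 via w0Rw1]
7. ¬c, w1   [∧-rule on 6]
8. c ∧ ¬c, w1   [∧-rule on 6]
9. c, w1   [∧-rule on 8]
Accessibility: w0Rw1
Branch closes: c and ¬c both at w1.
Every branch of the negation's tableau closes; the branch above is one of them.

Valid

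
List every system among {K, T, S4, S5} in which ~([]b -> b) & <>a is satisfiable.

K-tableau for the formula:
1. ~([]b -> b) & <>a, u
2. ~([]b -> b), u
3. <>a, u
4. []b, u
5. ~b, u
6. a, v
7. b, v
Accessibility: uRv
Complete open branch: satisfiable in K.
T-tableau for the formula:
1. ~([]b -> b) & <>a, u
2. ~([]b -> b), u
3. <>a, u
4. []b, u
5. ~b, u
6. b, u
Accessibility: uRu
Branch closes: b and ~b both at u.
Every branch closes (one shown): unsatisfiable in T, hence also in S4, S5 (every S4/S5-frame is a T-frame).

K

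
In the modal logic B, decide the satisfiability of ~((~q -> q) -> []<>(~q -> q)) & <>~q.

Unsatisfiable (every branch closes)

1. ~((~q -> q) -> []<>(~q -> q)) & <>~q, w0
2. ~((~q -> q) -> []<>(~q -> q)), w0
3. <>~q, w0
4. ~q -> q, w0
5. ~[]<>(~q -> q), w0
6. q, w0
7. ~q, w1
8. ~<>(~q -> q), w2
9. ~(~q -> q), w0
10. ~q, w0
Accessibility: w0Rw0, w0Rw1, w0Rw2, w1Rw0, w1Rw1, w2Rw0, w2Rw2
Branch closes: q and ~q both at w0.
(One branch shown.) All branches close.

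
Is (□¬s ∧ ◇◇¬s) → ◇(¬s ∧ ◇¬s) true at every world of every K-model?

Tableau for the negation ¬((□¬s ∧ ◇◇¬s) → ◇(¬s ∧ ◇¬s)):
1. ¬((□¬s ∧ ◇◇¬s) → ◇(¬s ∧ ◇¬s)), 0
2. □¬s ∧ ◇◇¬s, 0
3. ¬◇(¬s ∧ ◇¬s), 0
4. □¬s, 0
5. ◇◇¬s, 0
6. ◇¬s, 1
7. ¬(¬s ∧ ◇¬s), 1
8. ¬s, 1
9. ¬◇¬s, 1
10. ¬s, 2
11. s, 2
Accessibility: 0R1, 1R2
Branch closes: s and ¬s both at 2.
All branches of the negation close; one closing branch shown above.

Yes, valid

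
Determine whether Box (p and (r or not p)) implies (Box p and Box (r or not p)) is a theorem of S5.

Yes, valid

Tableau for the negation not (Box (p and (r or not p)) implies (Box p and Box (r or not p))):
1. not (Box (p and (r or not p)) implies (Box p and Box (r or not p))), 0
2. Box (p and (r or not p)), 0   [neg-implies-rule on 1]
3. not (Box p and Box (r or not p)), 0   [neg-implies-rule on 1]
4. p and (r or not p), 0   [Box-rule on 2 via 0R0]
5. p, 0   [and-rule on 4]
6. r or not p, 0   [and-rule on 4]
7. not Box (r or not p), 0   [neg-and-rule on 3 (branches; this branch)]
8. r, 0   [or-rule on 6 (branches; this branch)]
9. not (r or not p), 1   [neg-Box-rule on 7: fresh world 1, 0R1]
10. not r, 1   [neg-or-rule on 9]
11. p, 1   [neg-or-rule on 9]
12. p and (r or not p), 1   [Box-rule on 2 via 0R1]
13. r or not p, 1   [and-rule on 12]
14. not p, 1   [or-rule on 13 (branches; this branch)]
Accessibility: 0R0, 0R1, 1R0, 1R1
Branch closes: p and not p both at 1.
Every branch of the negation's tableau closes; the branch above is one of them.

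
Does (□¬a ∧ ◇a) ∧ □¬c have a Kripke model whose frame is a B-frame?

1. (□¬a ∧ ◇a) ∧ □¬c, u
2. □¬a ∧ ◇a, u   [∧-rule on 1]
3. □¬c, u   [∧-rule on 1]
4. □¬a, u   [∧-rule on 2]
5. ◇a, u   [∧-rule on 2]
6. ¬c, u   [□-rule on 3 via uRu]
7. ¬a, u   [□-rule on 4 via uRu]
8. a, v   [◇-rule on 5: fresh world v, uRv]
9. ¬c, v   [□-rule on 3 via uRv]
10. ¬a, v   [□-rule on 4 via uRv]
Accessibility: uRu, uRv, vRu, vRv
Branch closes: a and ¬a both at v.
All branches of the tableau close; one closing branch shown above.

Unsatisfiable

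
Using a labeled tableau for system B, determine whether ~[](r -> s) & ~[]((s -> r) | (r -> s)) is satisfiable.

Unsatisfiable

1. ~[](r -> s) & ~[]((s -> r) | (r -> s)), w0
2. ~[](r -> s), w0
3. ~[]((s -> r) | (r -> s)), w0
4. ~(r -> s), w1
5. r, w1
6. ~s, w1
7. ~((s -> r) | (r -> s)), w2
8. ~(s -> r), w2
9. ~(r -> s), w2
10. s, w2
11. ~r, w2
12. r, w2
13. ~s, w2
Accessibility: w0Rw0, w0Rw1, w0Rw2, w1Rw0, w1Rw1, w2Rw0, w2Rw2
Branch closes: r and ~r both at w2.
Every branch closes; the branch above is one of them.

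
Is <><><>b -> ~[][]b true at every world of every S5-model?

Not valid

Tableau for the negation ~(<><><>b -> ~[][]b):
1. ~(<><><>b -> ~[][]b), u
2. <><><>b, u
3. [][]b, u
4. []b, u
5. b, u
6. <><>b, v
7. []b, v
8. b, v
9. <>b, w
10. []b, w
11. b, w
12. b, x
13. []b, x
Accessibility: uRu, uRv, uRw, uRx, vRu, vRv, vRw, vRx, wRu, wRv, wRw, wRx, xRu, xRv, xRw, xRx
The negation has an open branch (countermodel exists).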